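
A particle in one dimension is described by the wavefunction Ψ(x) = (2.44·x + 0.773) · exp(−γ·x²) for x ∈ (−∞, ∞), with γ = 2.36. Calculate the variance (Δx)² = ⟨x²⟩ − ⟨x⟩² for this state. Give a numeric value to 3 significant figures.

Compute ⟨x⟩ and ⟨x²⟩ separately, then (Δx)² = ⟨x²⟩ − ⟨x⟩².
Expand each integrand as polynomial × e^(−2γx²) and use ∫x^(2j)·e^(−2γx²) dx = (2j−1)!!/(4γ)^j · √(π/(2γ)), odd powers → 0; here √(π/(2γ)) = 0.81584.
Normalization: ∫|Ψ|² dx = 1.0020.
⟨x⟩ = 0.32535 and ⟨x²⟩ = 0.21472.
(Δx)² = 0.21472 − (0.32535)² = 0.10887.

0.109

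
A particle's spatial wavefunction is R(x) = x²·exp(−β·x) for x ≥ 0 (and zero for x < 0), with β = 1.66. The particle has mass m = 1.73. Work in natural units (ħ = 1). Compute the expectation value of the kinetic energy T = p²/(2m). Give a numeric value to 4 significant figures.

0.2655

T = −(ħ²/2m) d²/dx², so ⟨T⟩ = −(ħ²/2m) ∫ R*·R'' dx / ∫|R|² dx; with m = 1.73.
Differentiate x²·exp(−β·x) with the product rule; every integrand then reduces to terms xʲ·e^(−2βx) on [0, ∞), with ∫₀^∞ xʲ·e^(−2βx) dx = j!/(2β)^(j+1).
State is unnormalized: ∫|R|² dx = 0.059501, and ∫R*·(−ħ²/2m · R'') dx = 0.015796, so ⟨T⟩ = 0.015796 / 0.059501.
⟨T⟩ = 0.26547.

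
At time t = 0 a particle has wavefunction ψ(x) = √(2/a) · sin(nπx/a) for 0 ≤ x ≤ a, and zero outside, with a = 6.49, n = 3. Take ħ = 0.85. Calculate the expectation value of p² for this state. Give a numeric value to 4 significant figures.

1.524

p² ψ = −ħ² d²ψ/dx²; ⟨p²⟩ = −ħ² ∫ ψ*·ψ'' dx.
d/dx sin(nπx/a) = (nπ/a)·cos(nπx/a) and d²/dx² sin(nπx/a) = −(nπ/a)²·sin(nπx/a); on 0 ≤ x ≤ a, ∫sin²(nπx/a) dx = a/2 and ∫sin(nπx/a)·cos(nπx/a) dx = 0.
⟨p²⟩ = 1.5237.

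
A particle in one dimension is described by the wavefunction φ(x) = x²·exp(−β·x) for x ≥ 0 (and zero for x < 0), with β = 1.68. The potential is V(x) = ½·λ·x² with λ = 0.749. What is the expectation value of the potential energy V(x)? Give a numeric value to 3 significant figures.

0.995

⟨V⟩ = ∫ V(x)·|φ|² dx / ∫|φ|² dx.
Every integrand reduces to terms xʲ·e^(−2βx) on [0, ∞); use ∫₀^∞ xʲ·e^(−2βx) dx = j!/(2β)^(j+1).
State is unnormalized: ∫|φ|² dx = 0.056042, and ∫φ*·V(x)·φ dx = 0.055771, so ⟨V⟩ = 0.055771 / 0.056042.
⟨V⟩ = 0.99516.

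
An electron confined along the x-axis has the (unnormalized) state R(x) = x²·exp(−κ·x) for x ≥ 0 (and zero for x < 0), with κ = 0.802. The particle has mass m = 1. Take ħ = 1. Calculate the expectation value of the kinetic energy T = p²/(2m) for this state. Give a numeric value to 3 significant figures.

0.107

T = −(ħ²/2m) d²/dx², so ⟨T⟩ = −(ħ²/2m) ∫ R*·R'' dx / ∫|R|² dx; with m = 1.
Differentiate x²·exp(−κ·x) with the product rule; every integrand then reduces to terms xʲ·e^(−2κx) on [0, ∞), with ∫₀^∞ xʲ·e^(−2κx) dx = j!/(2κ)^(j+1).
State is unnormalized: ∫|R|² dx = 2.2604, and ∫R*·(−ħ²/2m · R'') dx = 0.24232, so ⟨T⟩ = 0.24232 / 2.2604.
⟨T⟩ = 0.10720.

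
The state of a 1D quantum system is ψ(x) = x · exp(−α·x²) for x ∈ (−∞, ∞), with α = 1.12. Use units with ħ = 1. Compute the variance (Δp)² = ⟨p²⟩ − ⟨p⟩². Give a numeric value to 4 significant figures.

3.360

Compute ⟨p⟩ and ⟨p²⟩ separately; (Δp)² = ⟨p²⟩ − ⟨p⟩².
Expand each integrand as polynomial × e^(−2αx²) and use ∫x^(2j)·e^(−2αx²) dx = (2j−1)!!/(4α)^j · √(π/(2α)), odd powers → 0; here √(π/(2α)) = 1.1843. Differentiate with the product rule, d/dx e^(−αx²) = −2αx·e^(−αx²).
Normalization: ∫|ψ|² dx = 0.26435.
⟨p⟩ = 0.0000 and ⟨p²⟩ = 3.3600.
(Δp)² = 3.3600 − (0.0000)² = 3.3600.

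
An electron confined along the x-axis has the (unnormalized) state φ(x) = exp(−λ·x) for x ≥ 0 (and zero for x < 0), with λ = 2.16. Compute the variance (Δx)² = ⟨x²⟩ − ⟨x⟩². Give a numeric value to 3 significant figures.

Compute ⟨x⟩ and ⟨x²⟩ separately, then (Δx)² = ⟨x²⟩ − ⟨x⟩².
Every integrand reduces to terms xʲ·e^(−2λx) on [0, ∞); use ∫₀^∞ xʲ·e^(−2λx) dx = j!/(2λ)^(j+1).
Normalization: ∫|φ|² dx = 0.23148.
⟨x⟩ = 0.23148 and ⟨x²⟩ = 0.10717.
(Δx)² = 0.10717 − (0.23148)² = 0.053584.

0.0536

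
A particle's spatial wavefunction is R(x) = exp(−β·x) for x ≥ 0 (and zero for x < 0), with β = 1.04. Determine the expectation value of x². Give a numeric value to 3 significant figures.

0.462

⟨x²⟩ = ∫ x²·|R|² dx / ∫|R|² dx (integrals over the domain).
Every integrand reduces to terms xʲ·e^(−2βx) on [0, ∞); use ∫₀^∞ xʲ·e^(−2βx) dx = j!/(2β)^(j+1).
State is unnormalized: ∫|R|² dx = 0.48077, and ∫R*·x²·R dx = 0.22225, so ⟨x²⟩ = 0.22225 / 0.48077.
⟨x²⟩ = 0.46228.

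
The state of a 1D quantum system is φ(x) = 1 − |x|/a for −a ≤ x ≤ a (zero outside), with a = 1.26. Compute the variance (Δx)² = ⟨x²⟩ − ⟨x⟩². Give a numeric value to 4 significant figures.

Compute ⟨x⟩ and ⟨x²⟩ separately, then (Δx)² = ⟨x²⟩ − ⟨x⟩².
φ is even, so ∫ over [−a, a] = 2∫₀ᵃ with φ = 1 − x/a there: ∫₀ᵃ (1 − x/a)² dx = a/3, ∫₀ᵃ x²(1 − x/a)² dx = a³/30, ∫₀ᵃ x⁴(1 − x/a)² dx = a⁵/105.
Normalization: ∫|φ|² dx = 0.84000.
⟨x⟩ = 0.0000 and ⟨x²⟩ = 0.15876.
(Δx)² = 0.15876 − (0.0000)² = 0.15876.

0.1588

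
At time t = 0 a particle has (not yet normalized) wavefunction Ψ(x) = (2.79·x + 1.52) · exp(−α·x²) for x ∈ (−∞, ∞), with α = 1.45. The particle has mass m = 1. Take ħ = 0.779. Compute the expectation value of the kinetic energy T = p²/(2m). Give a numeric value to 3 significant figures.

T = −(ħ²/2m) d²/dx², so ⟨T⟩ = −(ħ²/2m) ∫ Ψ*·Ψ'' dx / ∫|Ψ|² dx; with m = 1.
Expand each integrand as polynomial × e^(−2αx²) and use ∫x^(2j)·e^(−2αx²) dx = (2j−1)!!/(4α)^j · √(π/(2α)), odd powers → 0; here √(π/(2α)) = 1.0408. Differentiate with the product rule, d/dx e^(−αx²) = −2αx·e^(−αx²).
State is unnormalized: ∫|Ψ|² dx = 3.8016, and ∫Ψ*·(−ħ²/2m · Ψ'') dx = 2.9017, so ⟨T⟩ = 2.9017 / 3.8016.
⟨T⟩ = 0.76328.

0.763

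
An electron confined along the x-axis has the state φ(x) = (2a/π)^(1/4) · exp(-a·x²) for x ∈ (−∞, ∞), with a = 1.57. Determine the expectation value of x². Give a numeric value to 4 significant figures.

0.1592

⟨x²⟩ = ∫ x²·|φ|² dx (integrals over the domain).
Gaussian moments: ∫x^(2j)·e^(−2ax²) dx = (2j−1)!!/(4a)^j · √(π/(2a)), odd powers integrate to 0; here √(π/(2a)) = 1.0003.
⟨x²⟩ = 0.15924.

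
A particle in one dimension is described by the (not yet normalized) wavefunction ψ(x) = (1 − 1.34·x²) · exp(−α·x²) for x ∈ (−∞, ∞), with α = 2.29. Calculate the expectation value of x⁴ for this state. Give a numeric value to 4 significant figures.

⟨x⁴⟩ = ∫ x⁴·|ψ|² dx / ∫|ψ|² dx (integrals over the domain).
Expand each integrand as polynomial × e^(−2αx²) and use ∫x^(2j)·e^(−2αx²) dx = (2j−1)!!/(4α)^j · √(π/(2α)), odd powers → 0; here √(π/(2α)) = 0.82821.
State is unnormalized: ∫|ψ|² dx = 0.63907, and ∫ψ*·x⁴·ψ dx = 0.0084729, so ⟨x⁴⟩ = 0.0084729 / 0.63907.
⟨x⁴⟩ = 0.013258.

0.01326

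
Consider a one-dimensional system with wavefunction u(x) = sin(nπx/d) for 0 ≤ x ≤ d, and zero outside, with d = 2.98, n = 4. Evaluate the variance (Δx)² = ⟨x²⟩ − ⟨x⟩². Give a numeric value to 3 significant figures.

0.712

Compute ⟨x⟩ and ⟨x²⟩ separately, then (Δx)² = ⟨x²⟩ − ⟨x⟩².
With sin²θ = (1 − cos2θ)/2 on 0 ≤ x ≤ d: ∫sin²(nπx/d) dx = d/2, ∫x·sin²(nπx/d) dx = d²/4, ∫x²·sin²(nπx/d) dx = d³·(1/6 − 1/(4n²π²)); higher powers xᵏ the same way, integrating xᵏ·cos(2nπx/d) by parts.
Normalization: ∫|u|² dx = 1.4900.
⟨x⟩ = 1.4900 and ⟨x²⟩ = 2.9320.
(Δx)² = 2.9320 − (1.4900)² = 0.71192.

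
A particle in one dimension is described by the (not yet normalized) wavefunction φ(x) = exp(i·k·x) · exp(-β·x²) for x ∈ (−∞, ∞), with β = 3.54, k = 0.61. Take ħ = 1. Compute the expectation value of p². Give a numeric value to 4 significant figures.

p² φ = −ħ² d²φ/dx²; ⟨p²⟩ = −ħ² ∫ φ*·φ'' dx / ∫|φ|² dx.
Gaussian moments: ∫x^(2j)·e^(−2βx²) dx = (2j−1)!!/(4β)^j · √(π/(2β)), odd powers integrate to 0; here √(π/(2β)) = 0.66613. Derivatives: φ′ = (ik − 2βx)·φ, φ″ = ((ik − 2βx)² − 2β)·φ; the odd-in-x pieces drop out.
State is unnormalized: ∫|φ|² dx = 0.66613, and ∫φ*·(−ħ² φ'') dx = 2.6060, so ⟨p²⟩ = 2.6060 / 0.66613.
⟨p²⟩ = 3.9121.

3.912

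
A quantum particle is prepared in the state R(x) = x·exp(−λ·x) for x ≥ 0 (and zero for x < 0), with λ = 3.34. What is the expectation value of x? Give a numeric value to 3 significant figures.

0.449

⟨x⟩ = ∫ x·|R|² dx / ∫|R|² dx (integrals over the domain).
Every integrand reduces to terms xʲ·e^(−2λx) on [0, ∞); use ∫₀^∞ xʲ·e^(−2λx) dx = j!/(2λ)^(j+1).
State is unnormalized: ∫|R|² dx = 0.0067097, and ∫R*·x·R dx = 0.0030133, so ⟨x⟩ = 0.0030133 / 0.0067097.
⟨x⟩ = 0.44910.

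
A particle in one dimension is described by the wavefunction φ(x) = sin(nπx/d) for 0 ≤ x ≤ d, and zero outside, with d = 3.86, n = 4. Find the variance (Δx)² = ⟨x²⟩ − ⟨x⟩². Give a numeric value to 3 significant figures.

1.19

Compute ⟨x⟩ and ⟨x²⟩ separately, then (Δx)² = ⟨x²⟩ − ⟨x⟩².
With sin²θ = (1 − cos2θ)/2 on 0 ≤ x ≤ d: ∫sin²(nπx/d) dx = d/2, ∫x·sin²(nπx/d) dx = d²/4, ∫x²·sin²(nπx/d) dx = d³·(1/6 − 1/(4n²π²)); higher powers xᵏ the same way, integrating xᵏ·cos(2nπx/d) by parts.
Normalization: ∫|φ|² dx = 1.9300.
⟨x⟩ = 1.9300 and ⟨x²⟩ = 4.9194.
(Δx)² = 4.9194 − (1.9300)² = 1.1945.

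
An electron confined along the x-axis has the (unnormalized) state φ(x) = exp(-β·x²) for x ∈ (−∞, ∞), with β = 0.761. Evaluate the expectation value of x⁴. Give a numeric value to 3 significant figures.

0.324

⟨x⁴⟩ = ∫ x⁴·|φ|² dx / ∫|φ|² dx (integrals over the domain).
Gaussian moments: ∫x^(2j)·e^(−2βx²) dx = (2j−1)!!/(4β)^j · √(π/(2β)), odd powers integrate to 0; here √(π/(2β)) = 1.4367.
State is unnormalized: ∫|φ|² dx = 1.4367, and ∫φ*·x⁴·φ dx = 0.46516, so ⟨x⁴⟩ = 0.46516 / 1.4367.
⟨x⁴⟩ = 0.32377.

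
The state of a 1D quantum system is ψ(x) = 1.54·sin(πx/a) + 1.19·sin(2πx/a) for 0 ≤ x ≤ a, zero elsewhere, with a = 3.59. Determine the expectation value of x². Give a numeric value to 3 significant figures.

⟨x²⟩ = ∫ x²·|ψ|² dx / ∫|ψ|² dx (integrals over the domain).
On 0 ≤ x ≤ a (j ≠ l): ∫sin²(jπx/a) dx = a/2, ∫sin(jπx/a)·sin(lπx/a) dx = 0; diagonal moments ∫x·sin²(jπx/a) dx = a²/4, ∫x²·sin²(jπx/a) dx = a³·(1/6 − 1/(4j²π²)); cross terms ∫x·sin(jπx/a)·sin(lπx/a) dx = 0 for j + l even and −4jla²/(π²(j² − l²)²) for j + l odd, ∫x²·sin(jπx/a)·sin(lπx/a) dx = (−1)^(j+l)·4jla³/(π²(j² − l²)²); higher powers the same way via product-to-sum and parts.
State is unnormalized: ∫|ψ|² dx = 6.7989, and ∫ψ*·x²·ψ dx = 10.741, so ⟨x²⟩ = 10.741 / 6.7989.
⟨x²⟩ = 1.5798.

1.58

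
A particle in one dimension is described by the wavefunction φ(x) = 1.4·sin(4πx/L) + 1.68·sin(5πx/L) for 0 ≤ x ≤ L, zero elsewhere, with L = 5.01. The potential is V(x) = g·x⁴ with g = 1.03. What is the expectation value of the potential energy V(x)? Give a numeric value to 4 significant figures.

28.32

⟨V⟩ = ∫ V(x)·|φ|² dx / ∫|φ|² dx.
On 0 ≤ x ≤ L (j ≠ l): ∫sin²(jπx/L) dx = L/2, ∫sin(jπx/L)·sin(lπx/L) dx = 0; diagonal moments ∫x·sin²(jπx/L) dx = L²/4, ∫x²·sin²(jπx/L) dx = L³·(1/6 − 1/(4j²π²)); cross terms ∫x·sin(jπx/L)·sin(lπx/L) dx = 0 for j + l even and −4jlL²/(π²(j² − l²)²) for j + l odd, ∫x²·sin(jπx/L)·sin(lπx/L) dx = (−1)^(j+l)·4jlL³/(π²(j² − l²)²); higher powers the same way via product-to-sum and parts.
State is unnormalized: ∫|φ|² dx = 11.980, and ∫φ*·V(x)·φ dx = 339.26, so ⟨V⟩ = 339.26 / 11.980.
⟨V⟩ = 28.319.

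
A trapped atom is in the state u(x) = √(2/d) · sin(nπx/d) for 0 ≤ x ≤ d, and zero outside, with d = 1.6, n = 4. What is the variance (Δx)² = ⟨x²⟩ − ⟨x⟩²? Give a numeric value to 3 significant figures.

Compute ⟨x⟩ and ⟨x²⟩ separately, then (Δx)² = ⟨x²⟩ − ⟨x⟩².
With sin²θ = (1 − cos2θ)/2 on 0 ≤ x ≤ d: ∫sin²(nπx/d) dx = d/2, ∫x·sin²(nπx/d) dx = d²/4, ∫x²·sin²(nπx/d) dx = d³·(1/6 − 1/(4n²π²)); higher powers xᵏ the same way, integrating xᵏ·cos(2nπx/d) by parts.
⟨x⟩ = 0.80000 and ⟨x²⟩ = 0.84523.
(Δx)² = 0.84523 − (0.80000)² = 0.20523.

0.205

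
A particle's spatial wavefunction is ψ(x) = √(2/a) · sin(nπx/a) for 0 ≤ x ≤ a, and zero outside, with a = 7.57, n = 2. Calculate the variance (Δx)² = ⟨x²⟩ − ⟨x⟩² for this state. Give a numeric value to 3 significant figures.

4.05

Compute ⟨x⟩ and ⟨x²⟩ separately, then (Δx)² = ⟨x²⟩ − ⟨x⟩².
With sin²θ = (1 − cos2θ)/2 on 0 ≤ x ≤ a: ∫sin²(nπx/a) dx = a/2, ∫x·sin²(nπx/a) dx = a²/4, ∫x²·sin²(nπx/a) dx = a³·(1/6 − 1/(4n²π²)); higher powers xᵏ the same way, integrating xᵏ·cos(2nπx/a) by parts.
⟨x⟩ = 3.7850 and ⟨x²⟩ = 18.376.
(Δx)² = 18.376 − (3.7850)² = 4.0496.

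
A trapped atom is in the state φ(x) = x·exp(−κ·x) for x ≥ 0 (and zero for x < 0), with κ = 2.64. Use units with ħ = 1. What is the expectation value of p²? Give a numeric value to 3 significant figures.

6.97

p² φ = −ħ² d²φ/dx²; ⟨p²⟩ = −ħ² ∫ φ*·φ'' dx / ∫|φ|² dx.
Differentiate x·exp(−κ·x) with the product rule; every integrand then reduces to terms xʲ·e^(−2κx) on [0, ∞), with ∫₀^∞ xʲ·e^(−2κx) dx = j!/(2κ)^(j+1).
State is unnormalized: ∫|φ|² dx = 0.013587, and ∫φ*·(−ħ² φ'') dx = 0.094697, so ⟨p²⟩ = 0.094697 / 0.013587.
⟨p²⟩ = 6.9696.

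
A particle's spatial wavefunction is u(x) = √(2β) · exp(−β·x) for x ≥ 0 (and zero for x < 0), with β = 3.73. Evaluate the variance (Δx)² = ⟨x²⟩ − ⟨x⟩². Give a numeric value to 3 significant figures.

Compute ⟨x⟩ and ⟨x²⟩ separately, then (Δx)² = ⟨x²⟩ − ⟨x⟩².
Every integrand reduces to terms xʲ·e^(−2βx) on [0, ∞); use ∫₀^∞ xʲ·e^(−2βx) dx = j!/(2β)^(j+1).
⟨x⟩ = 0.13405 and ⟨x²⟩ = 0.035938.
(Δx)² = 0.035938 − (0.13405)² = 0.017969.

0.0180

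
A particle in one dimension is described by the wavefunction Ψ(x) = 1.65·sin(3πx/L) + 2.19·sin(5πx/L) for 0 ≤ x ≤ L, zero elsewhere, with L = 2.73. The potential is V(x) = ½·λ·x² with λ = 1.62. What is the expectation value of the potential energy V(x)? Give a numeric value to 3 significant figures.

⟨V⟩ = ∫ V(x)·|Ψ|² dx / ∫|Ψ|² dx.
On 0 ≤ x ≤ L (j ≠ l): ∫sin²(jπx/L) dx = L/2, ∫sin(jπx/L)·sin(lπx/L) dx = 0; diagonal moments ∫x·sin²(jπx/L) dx = L²/4, ∫x²·sin²(jπx/L) dx = L³·(1/6 − 1/(4j²π²)); cross terms ∫x·sin(jπx/L)·sin(lπx/L) dx = 0 for j + l even and −4jlL²/(π²(j² − l²)²) for j + l odd, ∫x²·sin(jπx/L)·sin(lπx/L) dx = (−1)^(j+l)·4jlL³/(π²(j² − l²)²); higher powers the same way via product-to-sum and parts.
State is unnormalized: ∫|Ψ|² dx = 10.263, and ∫Ψ*·V(x)·Ψ dx = 23.274, so ⟨V⟩ = 23.274 / 10.263.
⟨V⟩ = 2.2678.

2.27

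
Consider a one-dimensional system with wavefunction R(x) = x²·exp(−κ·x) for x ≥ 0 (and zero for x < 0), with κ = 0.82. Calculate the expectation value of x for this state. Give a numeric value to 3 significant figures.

⟨x⟩ = ∫ x·|R|² dx / ∫|R|² dx (integrals over the domain).
Every integrand reduces to terms xʲ·e^(−2κx) on [0, ∞); use ∫₀^∞ xʲ·e^(−2κx) dx = j!/(2κ)^(j+1).
State is unnormalized: ∫|R|² dx = 2.0230, and ∫R*·x·R dx = 6.1676, so ⟨x⟩ = 6.1676 / 2.0230.
⟨x⟩ = 3.0488.

3.05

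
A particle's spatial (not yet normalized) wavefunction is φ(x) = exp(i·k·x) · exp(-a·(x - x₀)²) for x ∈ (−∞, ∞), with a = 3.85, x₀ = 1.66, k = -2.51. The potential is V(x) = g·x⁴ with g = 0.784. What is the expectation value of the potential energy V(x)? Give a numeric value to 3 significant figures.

6.80

⟨V⟩ = ∫ V(x)·|φ|² dx / ∫|φ|² dx.
Gaussian moments (u = x − x₀): ∫u^(2j)·e^(−2au²) du = (2j−1)!!/(4a)^j · √(π/(2a)), odd powers integrate to 0; here √(π/(2a)) = 0.63875.
State is unnormalized: ∫|φ|² dx = 0.63875, and ∫φ*·V(x)·φ dx = 4.3466, so ⟨V⟩ = 4.3466 / 0.63875.
⟨V⟩ = 6.8048.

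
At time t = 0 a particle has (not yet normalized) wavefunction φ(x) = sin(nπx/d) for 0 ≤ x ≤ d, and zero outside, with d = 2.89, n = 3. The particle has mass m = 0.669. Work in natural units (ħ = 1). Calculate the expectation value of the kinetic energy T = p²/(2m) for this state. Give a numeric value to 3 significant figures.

T = −(ħ²/2m) d²/dx², so ⟨T⟩ = −(ħ²/2m) ∫ φ*·φ'' dx / ∫|φ|² dx; with m = 0.669.
d/dx sin(nπx/d) = (nπ/d)·cos(nπx/d) and d²/dx² sin(nπx/d) = −(nπ/d)²·sin(nπx/d); on 0 ≤ x ≤ d, ∫sin²(nπx/d) dx = d/2 and ∫sin(nπx/d)·cos(nπx/d) dx = 0.
State is unnormalized: ∫|φ|² dx = 1.4450, and ∫φ*·(−ħ²/2m · φ'') dx = 11.486, so ⟨T⟩ = 11.486 / 1.4450.
⟨T⟩ = 7.9486.

7.95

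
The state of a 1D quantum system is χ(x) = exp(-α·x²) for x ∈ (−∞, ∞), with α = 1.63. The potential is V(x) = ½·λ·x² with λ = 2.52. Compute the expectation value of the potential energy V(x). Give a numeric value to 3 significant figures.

0.193

⟨V⟩ = ∫ V(x)·|χ|² dx / ∫|χ|² dx.
Gaussian moments: ∫x^(2j)·e^(−2αx²) dx = (2j−1)!!/(4α)^j · √(π/(2α)), odd powers integrate to 0; here √(π/(2α)) = 0.98167.
State is unnormalized: ∫|χ|² dx = 0.98167, and ∫χ*·V(x)·χ dx = 0.18971, so ⟨V⟩ = 0.18971 / 0.98167.
⟨V⟩ = 0.19325.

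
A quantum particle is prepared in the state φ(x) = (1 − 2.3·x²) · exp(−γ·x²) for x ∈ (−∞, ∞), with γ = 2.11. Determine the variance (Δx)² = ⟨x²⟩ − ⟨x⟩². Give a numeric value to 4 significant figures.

0.08371

Compute ⟨x⟩ and ⟨x²⟩ separately, then (Δx)² = ⟨x²⟩ − ⟨x⟩².
Expand each integrand as polynomial × e^(−2γx²) and use ∫x^(2j)·e^(−2γx²) dx = (2j−1)!!/(4γ)^j · √(π/(2γ)), odd powers → 0; here √(π/(2γ)) = 0.86282.
Normalization: ∫|φ|² dx = 0.58479.
⟨x⟩ = 0.0000 and ⟨x²⟩ = 0.083714.
(Δx)² = 0.083714 − (0.0000)² = 0.083714.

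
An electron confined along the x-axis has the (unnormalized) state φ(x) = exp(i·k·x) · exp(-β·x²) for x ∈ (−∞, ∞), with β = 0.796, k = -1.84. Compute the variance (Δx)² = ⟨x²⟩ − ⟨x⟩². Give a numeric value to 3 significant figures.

0.314

Compute ⟨x⟩ and ⟨x²⟩ separately, then (Δx)² = ⟨x²⟩ − ⟨x⟩².
Gaussian moments: ∫x^(2j)·e^(−2βx²) dx = (2j−1)!!/(4β)^j · √(π/(2β)), odd powers integrate to 0; here √(π/(2β)) = 1.4048.
Normalization: ∫|φ|² dx = 1.4048.
⟨x⟩ = 0.0000 and ⟨x²⟩ = 0.31407.
(Δx)² = 0.31407 − (0.0000)² = 0.31407.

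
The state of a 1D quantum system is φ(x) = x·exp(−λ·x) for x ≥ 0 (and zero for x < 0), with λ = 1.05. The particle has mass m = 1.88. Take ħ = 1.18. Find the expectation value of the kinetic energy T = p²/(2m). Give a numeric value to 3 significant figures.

0.408

T = −(ħ²/2m) d²/dx², so ⟨T⟩ = −(ħ²/2m) ∫ φ*·φ'' dx / ∫|φ|² dx; with m = 1.88.
Differentiate x·exp(−λ·x) with the product rule; every integrand then reduces to terms xʲ·e^(−2λx) on [0, ∞), with ∫₀^∞ xʲ·e^(−2λx) dx = j!/(2λ)^(j+1).
State is unnormalized: ∫|φ|² dx = 0.21596, and ∫φ*·(−ħ²/2m · φ'') dx = 0.088171, so ⟨T⟩ = 0.088171 / 0.21596.
⟨T⟩ = 0.40828.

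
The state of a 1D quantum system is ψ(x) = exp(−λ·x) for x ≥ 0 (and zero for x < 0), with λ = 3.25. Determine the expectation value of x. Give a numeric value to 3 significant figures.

0.154

⟨x⟩ = ∫ x·|ψ|² dx / ∫|ψ|² dx (integrals over the domain).
Every integrand reduces to terms xʲ·e^(−2λx) on [0, ∞); use ∫₀^∞ xʲ·e^(−2λx) dx = j!/(2λ)^(j+1).
State is unnormalized: ∫|ψ|² dx = 0.15385, and ∫ψ*·x·ψ dx = 0.023669, so ⟨x⟩ = 0.023669 / 0.15385.
⟨x⟩ = 0.15385.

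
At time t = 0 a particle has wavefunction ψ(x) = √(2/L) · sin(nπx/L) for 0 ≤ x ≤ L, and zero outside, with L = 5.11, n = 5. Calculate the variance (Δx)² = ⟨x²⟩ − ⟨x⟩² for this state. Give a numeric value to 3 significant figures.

Compute ⟨x⟩ and ⟨x²⟩ separately, then (Δx)² = ⟨x²⟩ − ⟨x⟩².
With sin²θ = (1 − cos2θ)/2 on 0 ≤ x ≤ L: ∫sin²(nπx/L) dx = L/2, ∫x·sin²(nπx/L) dx = L²/4, ∫x²·sin²(nπx/L) dx = L³·(1/6 − 1/(4n²π²)); higher powers xᵏ the same way, integrating xᵏ·cos(2nπx/L) by parts.
⟨x⟩ = 2.5550 and ⟨x²⟩ = 8.6511.
(Δx)² = 8.6511 − (2.5550)² = 2.1231.

2.12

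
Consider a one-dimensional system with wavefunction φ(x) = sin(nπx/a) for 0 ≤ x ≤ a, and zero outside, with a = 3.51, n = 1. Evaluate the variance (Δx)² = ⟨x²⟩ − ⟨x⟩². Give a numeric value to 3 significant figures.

Compute ⟨x⟩ and ⟨x²⟩ separately, then (Δx)² = ⟨x²⟩ − ⟨x⟩².
With sin²θ = (1 − cos2θ)/2 on 0 ≤ x ≤ a: ∫sin²(nπx/a) dx = a/2, ∫x·sin²(nπx/a) dx = a²/4, ∫x²·sin²(nπx/a) dx = a³·(1/6 − 1/(4n²π²)); higher powers xᵏ the same way, integrating xᵏ·cos(2nπx/a) by parts.
Normalization: ∫|φ|² dx = 1.7550.
⟨x⟩ = 1.7550 and ⟨x²⟩ = 3.4826.
(Δx)² = 3.4826 − (1.7550)² = 0.40253.

0.403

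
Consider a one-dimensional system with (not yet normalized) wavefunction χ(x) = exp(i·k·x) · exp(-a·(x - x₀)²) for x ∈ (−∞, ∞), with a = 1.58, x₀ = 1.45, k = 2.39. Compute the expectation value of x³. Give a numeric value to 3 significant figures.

⟨x³⟩ = ∫ x³·|χ|² dx / ∫|χ|² dx (integrals over the domain).
Gaussian moments (u = x − x₀): ∫u^(2j)·e^(−2au²) du = (2j−1)!!/(4a)^j · √(π/(2a)), odd powers integrate to 0; here √(π/(2a)) = 0.99708.
State is unnormalized: ∫|χ|² dx = 0.99708, and ∫χ*·x³·χ dx = 3.7260, so ⟨x³⟩ = 3.7260 / 0.99708.
⟨x³⟩ = 3.7369.

3.74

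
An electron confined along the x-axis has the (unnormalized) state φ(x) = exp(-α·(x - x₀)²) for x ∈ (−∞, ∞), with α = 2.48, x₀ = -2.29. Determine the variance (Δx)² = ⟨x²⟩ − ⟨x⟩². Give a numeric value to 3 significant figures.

Compute ⟨x⟩ and ⟨x²⟩ separately, then (Δx)² = ⟨x²⟩ − ⟨x⟩².
Gaussian moments (u = x − x₀): ∫u^(2j)·e^(−2αu²) du = (2j−1)!!/(4α)^j · √(π/(2α)), odd powers integrate to 0; here √(π/(2α)) = 0.79586.
Normalization: ∫|φ|² dx = 0.79586.
⟨x⟩ = -2.2900 and ⟨x²⟩ = 5.3449.
(Δx)² = 5.3449 − (-2.2900)² = 0.10081.

0.101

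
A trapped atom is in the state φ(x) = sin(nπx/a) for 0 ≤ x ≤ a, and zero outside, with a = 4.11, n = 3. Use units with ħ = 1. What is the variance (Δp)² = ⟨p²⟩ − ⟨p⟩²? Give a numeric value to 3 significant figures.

Compute ⟨p⟩ and ⟨p²⟩ separately; (Δp)² = ⟨p²⟩ − ⟨p⟩².
d/dx sin(nπx/a) = (nπ/a)·cos(nπx/a) and d²/dx² sin(nπx/a) = −(nπ/a)²·sin(nπx/a); on 0 ≤ x ≤ a, ∫sin²(nπx/a) dx = a/2 and ∫sin(nπx/a)·cos(nπx/a) dx = 0.
Normalization: ∫|φ|² dx = 2.0550.
⟨p⟩ = 0.0000 and ⟨p²⟩ = 5.2585.
(Δp)² = 5.2585 − (0.0000)² = 5.2585.

5.26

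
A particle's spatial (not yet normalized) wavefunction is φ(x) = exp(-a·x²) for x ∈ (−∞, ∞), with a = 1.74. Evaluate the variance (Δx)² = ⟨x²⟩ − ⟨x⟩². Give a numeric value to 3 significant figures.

Compute ⟨x⟩ and ⟨x²⟩ separately, then (Δx)² = ⟨x²⟩ − ⟨x⟩².
Gaussian moments: ∫x^(2j)·e^(−2ax²) dx = (2j−1)!!/(4a)^j · √(π/(2a)), odd powers integrate to 0; here √(π/(2a)) = 0.95013.
Normalization: ∫|φ|² dx = 0.95013.
⟨x⟩ = 0.0000 and ⟨x²⟩ = 0.14368.
(Δx)² = 0.14368 − (0.0000)² = 0.14368.

0.144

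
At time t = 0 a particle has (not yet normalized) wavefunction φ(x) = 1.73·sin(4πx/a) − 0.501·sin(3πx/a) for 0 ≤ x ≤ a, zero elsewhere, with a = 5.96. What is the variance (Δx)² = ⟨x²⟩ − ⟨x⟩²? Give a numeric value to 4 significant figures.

Compute ⟨x⟩ and ⟨x²⟩ separately, then (Δx)² = ⟨x²⟩ − ⟨x⟩².
On 0 ≤ x ≤ a (j ≠ l): ∫sin²(jπx/a) dx = a/2, ∫sin(jπx/a)·sin(lπx/a) dx = 0; diagonal moments ∫x·sin²(jπx/a) dx = a²/4, ∫x²·sin²(jπx/a) dx = a³·(1/6 − 1/(4j²π²)); cross terms ∫x·sin(jπx/a)·sin(lπx/a) dx = 0 for j + l even and −4jla²/(π²(j² − l²)²) for j + l odd, ∫x²·sin(jπx/a)·sin(lπx/a) dx = (−1)^(j+l)·4jla³/(π²(j² − l²)²); higher powers the same way via product-to-sum and parts.
Normalization: ∫|φ|² dx = 9.6668.
⟨x⟩ = 3.6122 and ⟨x²⟩ = 15.489.
(Δx)² = 15.489 − (3.6122)² = 2.4412.

2.441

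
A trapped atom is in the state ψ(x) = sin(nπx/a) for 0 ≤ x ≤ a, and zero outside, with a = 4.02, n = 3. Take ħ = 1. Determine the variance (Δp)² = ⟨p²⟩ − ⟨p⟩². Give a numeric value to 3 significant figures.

Compute ⟨p⟩ and ⟨p²⟩ separately; (Δp)² = ⟨p²⟩ − ⟨p⟩².
d/dx sin(nπx/a) = (nπ/a)·cos(nπx/a) and d²/dx² sin(nπx/a) = −(nπ/a)²·sin(nπx/a); on 0 ≤ x ≤ a, ∫sin²(nπx/a) dx = a/2 and ∫sin(nπx/a)·cos(nπx/a) dx = 0.
Normalization: ∫|ψ|² dx = 2.0100.
⟨p⟩ = 0.0000 and ⟨p²⟩ = 5.4965.
(Δp)² = 5.4965 − (0.0000)² = 5.4965.

5.50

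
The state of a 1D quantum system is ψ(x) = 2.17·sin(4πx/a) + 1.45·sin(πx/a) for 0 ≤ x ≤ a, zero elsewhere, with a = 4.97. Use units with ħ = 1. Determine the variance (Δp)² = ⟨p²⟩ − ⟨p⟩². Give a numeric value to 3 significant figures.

Compute ⟨p⟩ and ⟨p²⟩ separately; (Δp)² = ⟨p²⟩ − ⟨p⟩².
d²/dx² sin(jπx/a) = −(jπ/a)²·sin(jπx/a); on 0 ≤ x ≤ a, ∫sin²(jπx/a) dx = a/2 and ∫sin(jπx/a)·sin(lπx/a) dx = 0 for j ≠ l, so only diagonal terms survive in ∫|ψ|² and ∫ψ·ψ″; ∫ψ·ψ′ dx = [ψ²/2] between the walls = 0.
Normalization: ∫|ψ|² dx = 16.926.
⟨p⟩ = 0.0000 and ⟨p²⟩ = 4.5430.
(Δp)² = 4.5430 − (0.0000)² = 4.5430.

4.54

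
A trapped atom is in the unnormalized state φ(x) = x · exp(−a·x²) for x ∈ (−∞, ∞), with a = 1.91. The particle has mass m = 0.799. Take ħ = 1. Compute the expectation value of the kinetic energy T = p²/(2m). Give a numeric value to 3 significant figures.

3.59

T = −(ħ²/2m) d²/dx², so ⟨T⟩ = −(ħ²/2m) ∫ φ*·φ'' dx / ∫|φ|² dx; with m = 0.799.
Expand each integrand as polynomial × e^(−2ax²) and use ∫x^(2j)·e^(−2ax²) dx = (2j−1)!!/(4a)^j · √(π/(2a)), odd powers → 0; here √(π/(2a)) = 0.90687. Differentiate with the product rule, d/dx e^(−ax²) = −2ax·e^(−ax²).
State is unnormalized: ∫|φ|² dx = 0.11870, and ∫φ*·(−ħ²/2m · φ'') dx = 0.42563, so ⟨T⟩ = 0.42563 / 0.11870.
⟨T⟩ = 3.5857.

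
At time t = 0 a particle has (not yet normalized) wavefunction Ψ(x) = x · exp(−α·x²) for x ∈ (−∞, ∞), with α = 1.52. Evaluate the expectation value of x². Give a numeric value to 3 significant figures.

⟨x²⟩ = ∫ x²·|Ψ|² dx / ∫|Ψ|² dx (integrals over the domain).
Expand each integrand as polynomial × e^(−2αx²) and use ∫x^(2j)·e^(−2αx²) dx = (2j−1)!!/(4α)^j · √(π/(2α)), odd powers → 0; here √(π/(2α)) = 1.0166.
State is unnormalized: ∫|Ψ|² dx = 0.16720, and ∫Ψ*·x²·Ψ dx = 0.082500, so ⟨x²⟩ = 0.082500 / 0.16720.
⟨x²⟩ = 0.49342.

0.493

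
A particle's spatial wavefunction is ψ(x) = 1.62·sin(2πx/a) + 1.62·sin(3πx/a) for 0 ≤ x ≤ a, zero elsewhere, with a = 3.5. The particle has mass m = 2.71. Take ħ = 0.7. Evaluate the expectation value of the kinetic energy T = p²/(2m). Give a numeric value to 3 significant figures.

0.473

T = −(ħ²/2m) d²/dx², so ⟨T⟩ = −(ħ²/2m) ∫ ψ*·ψ'' dx / ∫|ψ|² dx; with m = 2.71.
d²/dx² sin(jπx/a) = −(jπ/a)²·sin(jπx/a); on 0 ≤ x ≤ a, ∫sin²(jπx/a) dx = a/2 and ∫sin(jπx/a)·sin(lπx/a) dx = 0 for j ≠ l, so only diagonal terms survive in ∫|ψ|² and ∫ψ·ψ″; ∫ψ·ψ′ dx = [ψ²/2] between the walls = 0.
State is unnormalized: ∫|ψ|² dx = 9.1854, and ∫ψ*·(−ħ²/2m · ψ'') dx = 4.3488, so ⟨T⟩ = 4.3488 / 9.1854.
⟨T⟩ = 0.47345.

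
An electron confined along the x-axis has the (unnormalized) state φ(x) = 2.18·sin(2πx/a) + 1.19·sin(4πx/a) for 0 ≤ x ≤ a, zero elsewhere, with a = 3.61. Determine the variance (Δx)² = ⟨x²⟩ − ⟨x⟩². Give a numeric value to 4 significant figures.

Compute ⟨x⟩ and ⟨x²⟩ separately, then (Δx)² = ⟨x²⟩ − ⟨x⟩².
On 0 ≤ x ≤ a (j ≠ l): ∫sin²(jπx/a) dx = a/2, ∫sin(jπx/a)·sin(lπx/a) dx = 0; diagonal moments ∫x·sin²(jπx/a) dx = a²/4, ∫x²·sin²(jπx/a) dx = a³·(1/6 − 1/(4j²π²)); cross terms ∫x·sin(jπx/a)·sin(lπx/a) dx = 0 for j + l even and −4jla²/(π²(j² − l²)²) for j + l odd, ∫x²·sin(jπx/a)·sin(lπx/a) dx = (−1)^(j+l)·4jla³/(π²(j² − l²)²); higher powers the same way via product-to-sum and parts.
Normalization: ∫|φ|² dx = 11.134.
⟨x⟩ = 1.8050 and ⟨x²⟩ = 4.7010.
(Δx)² = 4.7010 − (1.8050)² = 1.4430.

1.443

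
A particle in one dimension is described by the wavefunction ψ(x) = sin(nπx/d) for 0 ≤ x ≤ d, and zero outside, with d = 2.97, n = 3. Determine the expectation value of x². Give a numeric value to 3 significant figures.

2.89

⟨x²⟩ = ∫ x²·|ψ|² dx / ∫|ψ|² dx (integrals over the domain).
With sin²θ = (1 − cos2θ)/2 on 0 ≤ x ≤ d: ∫sin²(nπx/d) dx = d/2, ∫x·sin²(nπx/d) dx = d²/4, ∫x²·sin²(nπx/d) dx = d³·(1/6 − 1/(4n²π²)); higher powers xᵏ the same way, integrating xᵏ·cos(2nπx/d) by parts.
State is unnormalized: ∫|ψ|² dx = 1.4850, and ∫ψ*·x²·ψ dx = 4.2926, so ⟨x²⟩ = 4.2926 / 1.4850.
⟨x²⟩ = 2.8906.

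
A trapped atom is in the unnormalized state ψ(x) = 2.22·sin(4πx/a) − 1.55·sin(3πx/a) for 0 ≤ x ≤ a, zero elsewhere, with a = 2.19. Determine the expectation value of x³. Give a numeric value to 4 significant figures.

⟨x³⟩ = ∫ x³·|ψ|² dx / ∫|ψ|² dx (integrals over the domain).
On 0 ≤ x ≤ a (j ≠ l): ∫sin²(jπx/a) dx = a/2, ∫sin(jπx/a)·sin(lπx/a) dx = 0; diagonal moments ∫x·sin²(jπx/a) dx = a²/4, ∫x²·sin²(jπx/a) dx = a³·(1/6 − 1/(4j²π²)); cross terms ∫x·sin(jπx/a)·sin(lπx/a) dx = 0 for j + l even and −4jla²/(π²(j² − l²)²) for j + l odd, ∫x²·sin(jπx/a)·sin(lπx/a) dx = (−1)^(j+l)·4jla³/(π²(j² − l²)²); higher powers the same way via product-to-sum and parts.
State is unnormalized: ∫|ψ|² dx = 8.0273, and ∫ψ*·x³·ψ dx = 34.398, so ⟨x³⟩ = 34.398 / 8.0273.
⟨x³⟩ = 4.2851.

4.285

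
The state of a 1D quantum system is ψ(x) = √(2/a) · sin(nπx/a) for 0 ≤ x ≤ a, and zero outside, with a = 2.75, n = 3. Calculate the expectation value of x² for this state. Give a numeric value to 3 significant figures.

⟨x²⟩ = ∫ x²·|ψ|² dx (integrals over the domain).
With sin²θ = (1 − cos2θ)/2 on 0 ≤ x ≤ a: ∫sin²(nπx/a) dx = a/2, ∫x·sin²(nπx/a) dx = a²/4, ∫x²·sin²(nπx/a) dx = a³·(1/6 − 1/(4n²π²)); higher powers xᵏ the same way, integrating xᵏ·cos(2nπx/a) by parts.
⟨x²⟩ = 2.4783.

2.48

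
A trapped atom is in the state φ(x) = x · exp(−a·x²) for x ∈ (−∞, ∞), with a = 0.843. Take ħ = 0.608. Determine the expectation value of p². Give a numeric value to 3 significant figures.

0.935

p² φ = −ħ² d²φ/dx²; ⟨p²⟩ = −ħ² ∫ φ*·φ'' dx / ∫|φ|² dx.
Expand each integrand as polynomial × e^(−2ax²) and use ∫x^(2j)·e^(−2ax²) dx = (2j−1)!!/(4a)^j · √(π/(2a)), odd powers → 0; here √(π/(2a)) = 1.3650. Differentiate with the product rule, d/dx e^(−ax²) = −2ax·e^(−ax²).
State is unnormalized: ∫|φ|² dx = 0.40482, and ∫φ*·(−ħ² φ'') dx = 0.37846, so ⟨p²⟩ = 0.37846 / 0.40482.
⟨p²⟩ = 0.93488.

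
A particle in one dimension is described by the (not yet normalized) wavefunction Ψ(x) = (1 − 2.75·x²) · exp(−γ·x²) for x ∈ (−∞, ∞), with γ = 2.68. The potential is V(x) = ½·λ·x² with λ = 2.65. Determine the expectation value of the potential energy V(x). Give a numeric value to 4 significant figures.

⟨V⟩ = ∫ V(x)·|Ψ|² dx / ∫|Ψ|² dx.
Expand each integrand as polynomial × e^(−2γx²) and use ∫x^(2j)·e^(−2γx²) dx = (2j−1)!!/(4γ)^j · √(π/(2γ)), odd powers → 0; here √(π/(2γ)) = 0.76558.
State is unnormalized: ∫|Ψ|² dx = 0.52394, and ∫Ψ*·V(x)·Ψ dx = 0.042387, so ⟨V⟩ = 0.042387 / 0.52394.
⟨V⟩ = 0.080900.

0.08090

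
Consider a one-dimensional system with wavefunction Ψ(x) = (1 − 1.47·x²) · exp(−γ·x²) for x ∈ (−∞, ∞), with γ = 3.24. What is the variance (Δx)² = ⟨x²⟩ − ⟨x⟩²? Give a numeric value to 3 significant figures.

0.0487

Compute ⟨x⟩ and ⟨x²⟩ separately, then (Δx)² = ⟨x²⟩ − ⟨x⟩².
Expand each integrand as polynomial × e^(−2γx²) and use ∫x^(2j)·e^(−2γx²) dx = (2j−1)!!/(4γ)^j · √(π/(2γ)), odd powers → 0; here √(π/(2γ)) = 0.69629.
Normalization: ∫|Ψ|² dx = 0.56521.
⟨x⟩ = 0.0000 and ⟨x²⟩ = 0.048709.
(Δx)² = 0.048709 − (0.0000)² = 0.048709.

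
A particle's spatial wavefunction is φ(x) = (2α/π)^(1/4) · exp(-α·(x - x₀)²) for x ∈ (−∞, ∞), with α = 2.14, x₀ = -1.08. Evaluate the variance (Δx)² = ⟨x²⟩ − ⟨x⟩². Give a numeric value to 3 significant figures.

Compute ⟨x⟩ and ⟨x²⟩ separately, then (Δx)² = ⟨x²⟩ − ⟨x⟩².
Gaussian moments (u = x − x₀): ∫u^(2j)·e^(−2αu²) du = (2j−1)!!/(4α)^j · √(π/(2α)), odd powers integrate to 0; here √(π/(2α)) = 0.85675.
⟨x⟩ = -1.0800 and ⟨x²⟩ = 1.2832.
(Δx)² = 1.2832 − (-1.0800)² = 0.11682.

0.117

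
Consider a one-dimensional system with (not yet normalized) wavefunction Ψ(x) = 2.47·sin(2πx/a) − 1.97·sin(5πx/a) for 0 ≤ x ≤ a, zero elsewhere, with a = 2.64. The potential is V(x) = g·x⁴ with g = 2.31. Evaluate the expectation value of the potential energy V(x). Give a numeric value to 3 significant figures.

⟨V⟩ = ∫ V(x)·|Ψ|² dx / ∫|Ψ|² dx.
On 0 ≤ x ≤ a (j ≠ l): ∫sin²(jπx/a) dx = a/2, ∫sin(jπx/a)·sin(lπx/a) dx = 0; diagonal moments ∫x·sin²(jπx/a) dx = a²/4, ∫x²·sin²(jπx/a) dx = a³·(1/6 − 1/(4j²π²)); cross terms ∫x·sin(jπx/a)·sin(lπx/a) dx = 0 for j + l even and −4jla²/(π²(j² − l²)²) for j + l odd, ∫x²·sin(jπx/a)·sin(lπx/a) dx = (−1)^(j+l)·4jla³/(π²(j² − l²)²); higher powers the same way via product-to-sum and parts.
State is unnormalized: ∫|Ψ|² dx = 13.176, and ∫Ψ*·V(x)·Ψ dx = 320.11, so ⟨V⟩ = 320.11 / 13.176.
⟨V⟩ = 24.295.

24.3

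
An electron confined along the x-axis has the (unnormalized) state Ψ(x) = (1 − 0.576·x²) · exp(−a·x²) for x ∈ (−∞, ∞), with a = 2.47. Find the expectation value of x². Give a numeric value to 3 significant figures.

⟨x²⟩ = ∫ x²·|Ψ|² dx / ∫|Ψ|² dx (integrals over the domain).
Expand each integrand as polynomial × e^(−2ax²) and use ∫x^(2j)·e^(−2ax²) dx = (2j−1)!!/(4a)^j · √(π/(2a)), odd powers → 0; here √(π/(2a)) = 0.79746.
State is unnormalized: ∫|Ψ|² dx = 0.71261, and ∫Ψ*·x²·Ψ dx = 0.056596, so ⟨x²⟩ = 0.056596 / 0.71261.
⟨x²⟩ = 0.079421.

0.0794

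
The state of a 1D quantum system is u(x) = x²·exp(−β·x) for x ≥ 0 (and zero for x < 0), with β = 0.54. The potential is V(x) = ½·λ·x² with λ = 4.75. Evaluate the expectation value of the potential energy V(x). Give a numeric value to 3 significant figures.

⟨V⟩ = ∫ V(x)·|u|² dx / ∫|u|² dx.
Every integrand reduces to terms xʲ·e^(−2βx) on [0, ∞); use ∫₀^∞ xʲ·e^(−2βx) dx = j!/(2β)^(j+1).
State is unnormalized: ∫|u|² dx = 16.334, and ∫u*·V(x)·u dx = 997.77, so ⟨V⟩ = 997.77 / 16.334.
⟨V⟩ = 61.085.

61.1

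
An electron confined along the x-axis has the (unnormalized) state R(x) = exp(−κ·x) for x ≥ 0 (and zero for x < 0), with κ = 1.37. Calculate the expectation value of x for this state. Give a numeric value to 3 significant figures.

0.365

⟨x⟩ = ∫ x·|R|² dx / ∫|R|² dx (integrals over the domain).
Every integrand reduces to terms xʲ·e^(−2κx) on [0, ∞); use ∫₀^∞ xʲ·e^(−2κx) dx = j!/(2κ)^(j+1).
State is unnormalized: ∫|R|² dx = 0.36496, and ∫R*·x·R dx = 0.13320, so ⟨x⟩ = 0.13320 / 0.36496.
⟨x⟩ = 0.36496.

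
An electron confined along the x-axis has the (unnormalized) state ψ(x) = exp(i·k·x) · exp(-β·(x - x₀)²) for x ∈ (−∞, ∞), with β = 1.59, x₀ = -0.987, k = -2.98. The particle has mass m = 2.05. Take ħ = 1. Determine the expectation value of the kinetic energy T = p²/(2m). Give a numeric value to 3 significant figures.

T = −(ħ²/2m) d²/dx², so ⟨T⟩ = −(ħ²/2m) ∫ ψ*·ψ'' dx / ∫|ψ|² dx; with m = 2.05.
Gaussian moments (u = x − x₀): ∫u^(2j)·e^(−2βu²) du = (2j−1)!!/(4β)^j · √(π/(2β)), odd powers integrate to 0; here √(π/(2β)) = 0.99394. Derivatives: ψ′ = (ik − 2βu)·ψ, ψ″ = ((ik − 2βu)² − 2β)·ψ; the odd-in-u pieces drop out.
State is unnormalized: ∫|ψ|² dx = 0.99394, and ∫ψ*·(−ħ²/2m · ψ'') dx = 2.5383, so ⟨T⟩ = 2.5383 / 0.99394.
⟨T⟩ = 2.5538.

2.55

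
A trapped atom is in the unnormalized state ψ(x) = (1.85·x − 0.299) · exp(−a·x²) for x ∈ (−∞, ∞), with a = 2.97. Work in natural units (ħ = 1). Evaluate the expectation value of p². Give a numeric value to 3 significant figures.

7.50

p² ψ = −ħ² d²ψ/dx²; ⟨p²⟩ = −ħ² ∫ ψ*·ψ'' dx / ∫|ψ|² dx.
Expand each integrand as polynomial × e^(−2ax²) and use ∫x^(2j)·e^(−2ax²) dx = (2j−1)!!/(4a)^j · √(π/(2a)), odd powers → 0; here √(π/(2a)) = 0.72725. Differentiate with the product rule, d/dx e^(−ax²) = −2ax·e^(−ax²).
State is unnormalized: ∫|ψ|² dx = 0.27453, and ∫ψ*·(−ħ² ψ'') dx = 2.0599, so ⟨p²⟩ = 2.0599 / 0.27453.
⟨p²⟩ = 7.5032.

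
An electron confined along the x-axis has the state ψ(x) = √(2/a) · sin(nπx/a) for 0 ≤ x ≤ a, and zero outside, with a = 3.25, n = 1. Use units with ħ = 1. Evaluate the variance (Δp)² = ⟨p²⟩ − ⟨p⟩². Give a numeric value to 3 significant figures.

Compute ⟨p⟩ and ⟨p²⟩ separately; (Δp)² = ⟨p²⟩ − ⟨p⟩².
d/dx sin(nπx/a) = (nπ/a)·cos(nπx/a) and d²/dx² sin(nπx/a) = −(nπ/a)²·sin(nπx/a); on 0 ≤ x ≤ a, ∫sin²(nπx/a) dx = a/2 and ∫sin(nπx/a)·cos(nπx/a) dx = 0.
⟨p⟩ = 0.0000 and ⟨p²⟩ = 0.93440.
(Δp)² = 0.93440 − (0.0000)² = 0.93440.

0.934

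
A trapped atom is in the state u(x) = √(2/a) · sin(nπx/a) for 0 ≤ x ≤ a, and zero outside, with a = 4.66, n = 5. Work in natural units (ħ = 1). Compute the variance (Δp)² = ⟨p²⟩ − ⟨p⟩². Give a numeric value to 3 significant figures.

Compute ⟨p⟩ and ⟨p²⟩ separately; (Δp)² = ⟨p²⟩ − ⟨p⟩².
d/dx sin(nπx/a) = (nπ/a)·cos(nπx/a) and d²/dx² sin(nπx/a) = −(nπ/a)²·sin(nπx/a); on 0 ≤ x ≤ a, ∫sin²(nπx/a) dx = a/2 and ∫sin(nπx/a)·cos(nπx/a) dx = 0.
⟨p⟩ = 0.0000 and ⟨p²⟩ = 11.362.
(Δp)² = 11.362 − (0.0000)² = 11.362.

11.4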